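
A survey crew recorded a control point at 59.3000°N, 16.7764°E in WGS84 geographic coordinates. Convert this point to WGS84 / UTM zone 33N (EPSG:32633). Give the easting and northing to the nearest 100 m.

Zone 33 central meridian λ₀ = 6×33 − 183 = 15°; Δλ = +1.7764°.
Transverse Mercator on WGS84 with k₀ = 0.9996 gives E = 601161.352 m, N = 6574806.555 m.

E 601200 m, N 6574800 m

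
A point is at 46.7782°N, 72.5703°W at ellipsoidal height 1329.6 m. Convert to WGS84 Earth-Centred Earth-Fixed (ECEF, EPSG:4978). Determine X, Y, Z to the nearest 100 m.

WGS84: a = 6378137 m, e² = 0.006694380; N(φ) = a/√(1−e²sin²φ) = 6389503.878 m.
X = (N+h)·cosφ·cosλ = 1310946.250 m; Y = (N+h)·cosφ·sinλ = -4175648.094 m; Z = (N(1−e²)+h)·sinφ = 4625882.638 m.

X 1310900 m, Y -4175600 m, Z 4625900 m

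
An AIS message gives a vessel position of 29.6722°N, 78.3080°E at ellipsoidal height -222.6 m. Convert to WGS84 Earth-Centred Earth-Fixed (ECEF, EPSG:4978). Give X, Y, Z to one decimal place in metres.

X 1123928.7 m, Y 5431065.1 m, Z 3138743.4 m

WGS84: a = 6378137 m, e² = 0.006694380; N(φ) = a/√(1−e²sin²φ) = 6383375.230 m.
X = (N+h)·cosφ·cosλ = 1123928.700 m; Y = (N+h)·cosφ·sinλ = 5431065.129 m; Z = (N(1−e²)+h)·sinφ = 3138743.385 m.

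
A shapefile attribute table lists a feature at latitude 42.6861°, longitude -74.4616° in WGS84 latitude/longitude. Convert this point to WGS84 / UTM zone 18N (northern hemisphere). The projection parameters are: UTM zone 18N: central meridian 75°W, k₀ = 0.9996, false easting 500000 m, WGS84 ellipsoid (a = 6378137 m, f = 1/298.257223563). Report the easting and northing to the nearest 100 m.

Zone 18 central meridian λ₀ = 6×18 − 183 = -75°; Δλ = +0.5384°.
Transverse Mercator on WGS84 with k₀ = 0.9996 gives E = 544106.879 m, N = 4726098.196 m.

E 544100 m, N 4726100 m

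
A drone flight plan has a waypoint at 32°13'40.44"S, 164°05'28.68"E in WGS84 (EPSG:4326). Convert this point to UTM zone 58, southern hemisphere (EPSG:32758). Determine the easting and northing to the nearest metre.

Zone 58 central meridian λ₀ = 6×58 − 183 = 165°; Δλ = -0.9087°.
Transverse Mercator on WGS84 with k₀ = 0.9996 gives E = 414379.851 m, N = 6433940.757 m.

E 414380 m, N 6433941 m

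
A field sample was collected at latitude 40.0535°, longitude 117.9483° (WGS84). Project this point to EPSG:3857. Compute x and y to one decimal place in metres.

Web Mercator is spherical with R = a = 6378137 m.
x = R·λ = 6378137 × 2.058586182 = 13129944.696 m.
y = R·ln tan(π/4 + φ/2) = 6378137 × 0.764129056 = 4873719.802 m.

x 13129944.7 m, y 4873719.8 m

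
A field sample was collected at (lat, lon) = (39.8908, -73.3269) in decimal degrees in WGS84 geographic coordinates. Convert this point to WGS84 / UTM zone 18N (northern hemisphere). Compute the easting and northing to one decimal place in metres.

E 643046.2 m, N 4416976.9 m

Zone 18 central meridian λ₀ = 6×18 − 183 = -75°; Δλ = +1.6731°.
Transverse Mercator on WGS84 with k₀ = 0.9996 gives E = 643046.200 m, N = 4416976.855 m.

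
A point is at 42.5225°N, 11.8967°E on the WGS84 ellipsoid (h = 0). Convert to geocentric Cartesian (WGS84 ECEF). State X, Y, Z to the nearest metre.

WGS84: a = 6378137 m, e² = 0.006694380; N(φ) = a/√(1−e²sin²φ) = 6387911.858 m.
X = (N+h)·cosφ·cosλ = 4606844.449 m; Y = (N+h)·cosφ·sinλ = 970537.279 m; Z = (N(1−e²)+h)·sinφ = 4288557.129 m.

X 4606844 m, Y 970537 m, Z 4288557 m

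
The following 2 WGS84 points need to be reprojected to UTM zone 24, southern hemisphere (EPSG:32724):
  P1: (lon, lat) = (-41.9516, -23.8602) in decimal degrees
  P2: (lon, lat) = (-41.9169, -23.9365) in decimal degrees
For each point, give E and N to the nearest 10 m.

P1: E 199380 m, N 7358120 m; P2: E 203090 m, N 7349740 m

UTM zone 24S: λ₀ = -39°, k₀ = 0.9996.
P1 (-23.8602°, -41.9516°) → (199376.106, 7358117.019) m.
P2 (-23.9365°, -41.9169°) → (203086.948, 7349735.574) m.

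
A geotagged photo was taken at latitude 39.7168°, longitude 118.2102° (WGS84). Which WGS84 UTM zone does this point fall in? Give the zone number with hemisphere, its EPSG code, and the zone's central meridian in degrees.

UTM zone = ⌊(λ + 180)/6⌋ + 1; 118.2102° ∈ [114°, 120°) → zone 50.
Hemisphere: N (φ ≥ 0).
Central meridian λ₀ = 6×50 − 183 = 117°.
EPSG code: 32650.

Zone 50N (EPSG:32650), central meridian 117°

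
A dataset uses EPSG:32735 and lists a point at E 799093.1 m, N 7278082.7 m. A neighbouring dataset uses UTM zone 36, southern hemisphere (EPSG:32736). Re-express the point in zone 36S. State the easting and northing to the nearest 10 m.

E 191420 m, N 7277880 m

UTM 35S → geographic: φ = -24.58240027°, λ = 29.95320003°.
UTM 36S (λ₀ = 33°) forward: E = 191421.527 m, N = 7277875.900 m.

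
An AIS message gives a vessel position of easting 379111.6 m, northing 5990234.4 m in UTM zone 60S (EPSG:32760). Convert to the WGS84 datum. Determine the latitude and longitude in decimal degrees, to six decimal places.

Zone 60S: λ₀ = 177°, k₀ = 0.9996, false easting 500000 m, false northing 10000000 m.
Meridian distance M = (N − FN)/k₀ = -4011370.1 m.
Inverse transverse Mercator on WGS84 gives φ = -36.22520031°, λ = 175.65490036°.

lat -36.225200°, lon 175.654900°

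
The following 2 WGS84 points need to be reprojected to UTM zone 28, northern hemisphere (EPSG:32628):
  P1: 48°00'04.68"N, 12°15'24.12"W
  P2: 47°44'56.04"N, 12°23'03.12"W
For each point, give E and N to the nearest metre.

UTM zone 28N: λ₀ = -15°, k₀ = 0.9996.
P1 (48.0013°, -12.2567°) → (704624.604, 5320086.538) m.
P2 (47.7489°, -12.3842°) → (696065.452, 5291706.093) m.

P1: E 704625 m, N 5320087 m; P2: E 696065 m, N 5291706 m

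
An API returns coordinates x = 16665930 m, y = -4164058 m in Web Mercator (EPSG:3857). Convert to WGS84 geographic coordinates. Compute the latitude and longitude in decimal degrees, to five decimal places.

lat -35.00130°, lon 149.71260°

R = 6378137 m. λ = x/R = 149.71259643°.
φ = 2·arctan(exp(y/R)) − 90° = 2·arctan(0.52055) − 90° = -35.00130140°.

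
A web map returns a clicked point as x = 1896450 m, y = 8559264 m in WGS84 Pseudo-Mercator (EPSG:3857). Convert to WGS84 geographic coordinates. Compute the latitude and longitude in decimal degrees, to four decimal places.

R = 6378137 m. λ = x/R = 17.03610021°.
φ = 2·arctan(exp(y/R)) − 90° = 2·arctan(3.82657) − 90° = 60.70880113°.

lat 60.7088°, lon 17.0361°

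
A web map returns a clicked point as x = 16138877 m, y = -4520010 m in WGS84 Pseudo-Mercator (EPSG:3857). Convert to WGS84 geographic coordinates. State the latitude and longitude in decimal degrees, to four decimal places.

R = 6378137 m. λ = x/R = 144.97799878°.
φ = 2·arctan(exp(y/R)) − 90° = 2·arctan(0.49230) − 90° = -37.57820149°.

lat -37.5782°, lon 144.9780°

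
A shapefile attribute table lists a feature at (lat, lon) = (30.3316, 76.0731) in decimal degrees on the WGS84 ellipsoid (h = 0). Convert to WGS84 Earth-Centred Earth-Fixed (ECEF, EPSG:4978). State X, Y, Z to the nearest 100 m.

WGS84: a = 6378137 m, e² = 0.006694380; N(φ) = a/√(1−e²sin²φ) = 6383588.549 m.
X = (N+h)·cosφ·cosλ = 1326115.734 m; Y = (N+h)·cosφ·sinλ = 5347816.921 m; Z = (N(1−e²)+h)·sinφ = 3202155.117 m.

X 1326100 m, Y 5347800 m, Z 3202200 m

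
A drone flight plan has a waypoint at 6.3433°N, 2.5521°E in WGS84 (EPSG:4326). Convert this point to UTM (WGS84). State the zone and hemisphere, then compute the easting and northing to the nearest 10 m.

Zone 31N: E 450460 m, N 701180 m

Longitude 2.5521° lies in the 6° band [0°, 6°), giving zone 31; latitude is north of the equator, so 31N.
Zone 31 central meridian λ₀ = 6×31 − 183 = 3°; Δλ = -0.4479°.
Transverse Mercator on WGS84 with k₀ = 0.9996 gives E = 450462.558 m, N = 701175.331 m.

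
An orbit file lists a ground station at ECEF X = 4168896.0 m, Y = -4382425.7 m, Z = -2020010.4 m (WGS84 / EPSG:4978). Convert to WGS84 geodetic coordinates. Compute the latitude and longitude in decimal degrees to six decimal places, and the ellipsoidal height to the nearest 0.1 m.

lat -18.583400°, lon -46.430400°, h 992.0 m

λ = atan2(Y, X) = -46.43039979°; p = √(X²+Y²) = 6048582.4 m.
Bowring's method on WGS84 (a = 6378137 m, b = 6356752.314 m) gives φ = -18.58339969°, h = 991.993 m.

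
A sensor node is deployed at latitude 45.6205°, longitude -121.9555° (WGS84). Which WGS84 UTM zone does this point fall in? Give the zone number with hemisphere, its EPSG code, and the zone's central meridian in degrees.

UTM zone = ⌊(λ + 180)/6⌋ + 1; -121.9555° ∈ [-126°, -120°) → zone 10.
Hemisphere: N (φ ≥ 0).
Central meridian λ₀ = 6×10 − 183 = -123°.
EPSG code: 32610.

Zone 10N (EPSG:32610), central meridian -123°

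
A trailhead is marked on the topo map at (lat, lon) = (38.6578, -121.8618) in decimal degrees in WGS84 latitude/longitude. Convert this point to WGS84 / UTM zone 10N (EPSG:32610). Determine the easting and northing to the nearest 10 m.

E 599030 m, N 4279420 m

Zone 10 central meridian λ₀ = 6×10 − 183 = -123°; Δλ = +1.1382°.
Transverse Mercator on WGS84 with k₀ = 0.9996 gives E = 599033.154 m, N = 4279417.905 m.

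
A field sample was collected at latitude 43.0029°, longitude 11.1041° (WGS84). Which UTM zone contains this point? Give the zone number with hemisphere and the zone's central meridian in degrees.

UTM zone = ⌊(λ + 180)/6⌋ + 1; 11.1041° ∈ [6°, 12°) → zone 32.
Hemisphere: N (φ ≥ 0).
Central meridian λ₀ = 6×32 − 183 = 9°.

Zone 32N, central meridian 9°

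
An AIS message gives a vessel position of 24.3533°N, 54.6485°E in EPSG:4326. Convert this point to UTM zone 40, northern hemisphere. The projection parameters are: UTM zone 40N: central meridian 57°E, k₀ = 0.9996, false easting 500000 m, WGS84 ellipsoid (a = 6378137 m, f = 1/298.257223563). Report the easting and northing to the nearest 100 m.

E 261400 m, N 2695400 m

Zone 40 central meridian λ₀ = 6×40 − 183 = 57°; Δλ = -2.3515°.
Transverse Mercator on WGS84 with k₀ = 0.9996 gives E = 261439.390 m, N = 2695362.123 m.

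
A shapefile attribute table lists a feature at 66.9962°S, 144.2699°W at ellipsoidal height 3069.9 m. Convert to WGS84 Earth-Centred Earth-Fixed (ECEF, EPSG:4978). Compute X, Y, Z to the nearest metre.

X -2030112 m, Y -1460401 m, Z -5851074 m

WGS84: a = 6378137 m, e² = 0.006694380; N(φ) = a/√(1−e²sin²φ) = 6396302.788 m.
X = (N+h)·cosφ·cosλ = -2030111.682 m; Y = (N+h)·cosφ·sinλ = -1460401.036 m; Z = (N(1−e²)+h)·sinφ = -5851073.523 m.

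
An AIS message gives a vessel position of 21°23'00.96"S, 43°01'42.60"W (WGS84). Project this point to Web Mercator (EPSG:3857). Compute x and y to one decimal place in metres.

x -4789910.7 m, y -2437678.0 m

Web Mercator is spherical with R = a = 6378137 m.
x = R·λ = 6378137 × -0.750988997 = -4789910.710 m.
y = R·ln tan(π/4 + φ/2) = 6378137 × -0.382192795 = -2437678.009 m.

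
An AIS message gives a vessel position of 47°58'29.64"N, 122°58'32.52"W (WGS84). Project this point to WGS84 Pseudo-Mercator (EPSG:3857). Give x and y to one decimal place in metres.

Web Mercator is spherical with R = a = 6378137 m.
x = R·λ = 6378137 × -2.146330865 = -13689592.304 m.
y = R·ln tan(π/4 + φ/2) = 6378137 × 0.956812327 = 6102680.105 m.

x -13689592.3 m, y 6102680.1 m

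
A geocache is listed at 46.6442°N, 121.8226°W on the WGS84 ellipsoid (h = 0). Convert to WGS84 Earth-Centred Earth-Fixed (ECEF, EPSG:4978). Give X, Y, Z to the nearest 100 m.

WGS84: a = 6378137 m, e² = 0.006694380; N(φ) = a/√(1−e²sin²φ) = 6389453.771 m.
X = (N+h)·cosφ·cosλ = -2312978.409 m; Y = (N+h)·cosφ·sinλ = -3727168.811 m; Z = (N(1−e²)+h)·sinφ = 4614699.825 m.

X -2313000 m, Y -3727200 m, Z 4614700 m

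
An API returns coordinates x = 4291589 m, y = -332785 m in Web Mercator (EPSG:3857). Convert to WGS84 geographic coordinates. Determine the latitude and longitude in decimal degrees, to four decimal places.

R = 6378137 m. λ = x/R = 38.55199992°.
φ = 2·arctan(exp(y/R)) − 90° = 2·arctan(0.94916) − 90° = -2.98810306°.

lat -2.9881°, lon 38.5520°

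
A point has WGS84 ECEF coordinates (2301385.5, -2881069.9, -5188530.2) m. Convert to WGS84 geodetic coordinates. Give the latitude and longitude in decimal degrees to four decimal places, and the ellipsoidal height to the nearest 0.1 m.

lat -54.7807°, lon -51.3823°, h 1453.6 m

λ = atan2(Y, X) = -51.38229951°; p = √(X²+Y²) = 3687402.7 m.
Bowring's method on WGS84 (a = 6378137 m, b = 6356752.314 m) gives φ = -54.78070029°, h = 1453.583 m.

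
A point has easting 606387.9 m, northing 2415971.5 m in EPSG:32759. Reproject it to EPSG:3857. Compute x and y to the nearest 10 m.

Unproject from UTM 59S (λ₀ = 171°) → φ = -68.34920009°, λ = 173.58449962°.
Web Mercator (R = 6378137 m): x = 19323338.107 m, y = -10551558.206 m.

x 19323340 m, y -10551560 m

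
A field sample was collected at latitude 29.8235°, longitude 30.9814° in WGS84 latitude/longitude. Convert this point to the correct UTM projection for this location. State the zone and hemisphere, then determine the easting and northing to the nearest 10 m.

Longitude 30.9814° lies in the 6° band [30°, 36°), giving zone 36; latitude is north of the equator, so 36N.
Zone 36 central meridian λ₀ = 6×36 − 183 = 33°; Δλ = -2.0186°.
Transverse Mercator on WGS84 with k₀ = 0.9996 gives E = 304946.565 m, N = 3300937.250 m.

Zone 36N: E 304950 m, N 3300940 m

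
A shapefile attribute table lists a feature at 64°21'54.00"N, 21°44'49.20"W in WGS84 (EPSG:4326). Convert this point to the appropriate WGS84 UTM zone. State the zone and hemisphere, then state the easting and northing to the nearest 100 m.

Zone 27N: E 463900 m, N 7137900 m

Longitude -21.7470° lies in the 6° band [-24°, -18°), giving zone 27; latitude is north of the equator, so 27N.
Zone 27 central meridian λ₀ = 6×27 − 183 = -21°; Δλ = -0.7470°.
Transverse Mercator on WGS84 with k₀ = 0.9996 gives E = 463940.609 m, N = 7137900.075 m.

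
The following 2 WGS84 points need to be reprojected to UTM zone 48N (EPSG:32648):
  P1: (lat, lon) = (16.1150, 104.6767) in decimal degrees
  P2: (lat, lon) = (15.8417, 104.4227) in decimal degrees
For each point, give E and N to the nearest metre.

UTM zone 48N: λ₀ = 105°, k₀ = 0.9996.
P1 (16.1150°, 104.6767°) → (465429.323, 1781683.176) m.
P2 (15.8417°, 104.4227°) → (438184.474, 1751510.255) m.

P1: E 465429 m, N 1781683 m; P2: E 438184 m, N 1751510 m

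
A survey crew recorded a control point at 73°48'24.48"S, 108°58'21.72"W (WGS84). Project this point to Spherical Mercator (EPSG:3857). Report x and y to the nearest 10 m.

x -12130790 m, y -12437970 m

Web Mercator is spherical with R = a = 6378137 m.
x = R·λ = 6378137 × -1.901932410 = -12130785.474 m.
y = R·ln tan(π/4 + φ/2) = 6378137 × -1.950095163 = -12437974.111 m.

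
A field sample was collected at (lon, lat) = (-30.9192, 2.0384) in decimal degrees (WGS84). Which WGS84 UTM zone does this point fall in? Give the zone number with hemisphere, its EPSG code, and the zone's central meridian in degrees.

Zone 25N (EPSG:32625), central meridian -33°

UTM zone = ⌊(λ + 180)/6⌋ + 1; -30.9192° ∈ [-36°, -30°) → zone 25.
Hemisphere: N (φ ≥ 0).
Central meridian λ₀ = 6×25 − 183 = -33°.
EPSG code: 32625.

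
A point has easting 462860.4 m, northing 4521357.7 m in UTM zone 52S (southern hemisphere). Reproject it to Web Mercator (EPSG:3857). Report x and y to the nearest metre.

x 14303163 m, y -6353157 m

Unproject from UTM 52S (λ₀ = 129°) → φ = -49.45930041°, λ = 128.48749967°.
Web Mercator (R = 6378137 m): x = 14303163.036 m, y = -6353157.473 m.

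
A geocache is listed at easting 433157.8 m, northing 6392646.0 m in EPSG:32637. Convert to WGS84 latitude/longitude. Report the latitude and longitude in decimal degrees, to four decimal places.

Zone 37N: λ₀ = 39°, k₀ = 0.9996, false easting 500000 m.
Meridian distance M = (N − FN)/k₀ = 6395204.1 m.
Inverse transverse Mercator on WGS84 gives φ = 57.67109983°, λ = 37.87939993°.

lat 57.6711°, lon 37.8794°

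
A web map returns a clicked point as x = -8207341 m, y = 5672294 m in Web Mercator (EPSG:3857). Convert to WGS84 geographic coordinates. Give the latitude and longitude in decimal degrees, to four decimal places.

R = 6378137 m. λ = x/R = -73.72779862°.
φ = 2·arctan(exp(y/R)) − 90° = 2·arctan(2.43351) − 90° = 45.32160179°.

lat 45.3216°, lon -73.7278°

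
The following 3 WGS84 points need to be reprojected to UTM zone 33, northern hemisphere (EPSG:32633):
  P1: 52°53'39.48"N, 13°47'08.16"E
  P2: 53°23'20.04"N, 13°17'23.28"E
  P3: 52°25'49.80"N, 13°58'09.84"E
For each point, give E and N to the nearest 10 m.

UTM zone 33N: λ₀ = 15°, k₀ = 0.9996.
P1 (52.8943°, 13.7856°) → (418303.929, 5861202.909) m.
P2 (53.3889°, 13.2898°) → (386266.654, 5916896.541) m.
P3 (52.4305°, 13.9694°) → (429930.408, 5809420.922) m.

P1: E 418300 m, N 5861200 m; P2: E 386270 m, N 5916900 m; P3: E 429930 m, N 5809420 m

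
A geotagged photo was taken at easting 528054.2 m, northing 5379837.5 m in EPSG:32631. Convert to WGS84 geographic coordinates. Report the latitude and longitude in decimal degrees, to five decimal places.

lat 48.57100°, lon 3.38030°

Zone 31N: λ₀ = 3°, k₀ = 0.9996, false easting 500000 m.
Meridian distance M = (N − FN)/k₀ = 5381990.3 m.
Inverse transverse Mercator on WGS84 gives φ = 48.57100019°, λ = 3.38030021°.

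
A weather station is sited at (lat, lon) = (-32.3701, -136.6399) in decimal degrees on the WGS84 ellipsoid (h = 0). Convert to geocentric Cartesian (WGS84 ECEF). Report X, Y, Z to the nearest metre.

X -3920413 m, Y -3702183 m, Z -3395165 m

WGS84: a = 6378137 m, e² = 0.006694380; N(φ) = a/√(1−e²sin²φ) = 6384265.215 m.
X = (N+h)·cosφ·cosλ = -3920413.485 m; Y = (N+h)·cosφ·sinλ = -3702182.580 m; Z = (N(1−e²)+h)·sinφ = -3395165.192 m.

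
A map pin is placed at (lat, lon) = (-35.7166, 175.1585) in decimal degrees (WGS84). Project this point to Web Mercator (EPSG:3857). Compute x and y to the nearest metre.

Web Mercator is spherical with R = a = 6378137 m.
x = R·λ = 6378137 × 3.057092538 = 19498555.028 m.
y = R·ln tan(π/4 + φ/2) = 6378137 × -0.668172495 = -4261695.712 m.

x 19498555 m, y -4261696 m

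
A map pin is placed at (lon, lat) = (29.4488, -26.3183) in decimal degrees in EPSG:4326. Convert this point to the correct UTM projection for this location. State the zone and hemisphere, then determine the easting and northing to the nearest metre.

Longitude 29.4488° lies in the 6° band [24°, 30°), giving zone 35; latitude is south of the equator, so 35S.
Zone 35 central meridian λ₀ = 6×35 − 183 = 27°; Δλ = +2.4488°.
Transverse Mercator on WGS84 with k₀ = 0.9996 gives E = 744451.470 m, N = 7086748.693 m.

Zone 35S: E 744451 m, N 7086749 m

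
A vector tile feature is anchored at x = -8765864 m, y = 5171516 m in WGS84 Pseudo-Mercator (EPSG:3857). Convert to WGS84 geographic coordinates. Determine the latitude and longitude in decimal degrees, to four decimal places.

R = 6378137 m. λ = x/R = -78.74509610°.
φ = 2·arctan(exp(y/R)) − 90° = 2·arctan(2.24975) − 90° = 42.07030089°.

lat 42.0703°, lon -78.7451°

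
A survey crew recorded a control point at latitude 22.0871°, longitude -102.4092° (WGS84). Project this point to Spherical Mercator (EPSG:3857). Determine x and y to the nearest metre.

x -11400140 m, y 2521986 m

Web Mercator is spherical with R = a = 6378137 m.
x = R·λ = 6378137 × -1.787377724 = -11400139.997 m.
y = R·ln tan(π/4 + φ/2) = 6378137 × 0.395411050 = 2521985.846 m.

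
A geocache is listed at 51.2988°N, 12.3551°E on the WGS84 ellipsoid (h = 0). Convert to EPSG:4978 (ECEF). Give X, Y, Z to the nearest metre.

X 3903593 m, Y 855054 m, Z 4954397 m

WGS84: a = 6378137 m, e² = 0.006694380; N(φ) = a/√(1−e²sin²φ) = 6391179.430 m.
X = (N+h)·cosφ·cosλ = 3903592.834 m; Y = (N+h)·cosφ·sinλ = 855054.162 m; Z = (N(1−e²)+h)·sinφ = 4954396.930 m.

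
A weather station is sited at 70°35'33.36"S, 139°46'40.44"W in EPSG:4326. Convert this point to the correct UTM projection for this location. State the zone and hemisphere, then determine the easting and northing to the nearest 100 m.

Longitude -139.7779° lies in the 6° band [-144°, -138°), giving zone 7; latitude is south of the equator, so 7S.
Zone 7 central meridian λ₀ = 6×7 − 183 = -141°; Δλ = +1.2221°.
Transverse Mercator on WGS84 with k₀ = 0.9996 gives E = 545319.346 m, N = 2167583.570 m.

Zone 7S: E 545300 m, N 2167600 m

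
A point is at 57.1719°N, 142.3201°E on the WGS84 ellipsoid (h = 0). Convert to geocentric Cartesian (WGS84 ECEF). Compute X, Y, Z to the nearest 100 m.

X -2743100 m, Y 2118500 m, Z 5336300 m

WGS84: a = 6378137 m, e² = 0.006694380; N(φ) = a/√(1−e²sin²φ) = 6393265.184 m.
X = (N+h)·cosφ·cosλ = -2743060.384 m; Y = (N+h)·cosφ·sinλ = 2118541.278 m; Z = (N(1−e²)+h)·sinφ = 5336302.040 m.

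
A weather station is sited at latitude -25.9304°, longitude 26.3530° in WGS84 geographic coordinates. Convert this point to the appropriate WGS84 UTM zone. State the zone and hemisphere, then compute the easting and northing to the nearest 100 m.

Longitude 26.3530° lies in the 6° band [24°, 30°), giving zone 35; latitude is south of the equator, so 35S.
Zone 35 central meridian λ₀ = 6×35 − 183 = 27°; Δλ = -0.6470°.
Transverse Mercator on WGS84 with k₀ = 0.9996 gives E = 435210.785 m, N = 7131863.919 m.

Zone 35S: E 435200 m, N 7131900 m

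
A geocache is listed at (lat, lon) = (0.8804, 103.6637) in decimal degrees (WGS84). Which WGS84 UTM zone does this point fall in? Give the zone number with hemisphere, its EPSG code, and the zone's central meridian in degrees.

Zone 48N (EPSG:32648), central meridian 105°

UTM zone = ⌊(λ + 180)/6⌋ + 1; 103.6637° ∈ [102°, 108°) → zone 48.
Hemisphere: N (φ ≥ 0).
Central meridian λ₀ = 6×48 − 183 = 105°.
EPSG code: 32648.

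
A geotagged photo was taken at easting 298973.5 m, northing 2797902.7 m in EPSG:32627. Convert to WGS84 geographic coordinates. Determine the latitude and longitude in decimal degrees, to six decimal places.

lat 25.284100°, lon -22.996500°

Zone 27N: λ₀ = -21°, k₀ = 0.9996, false easting 500000 m.
Meridian distance M = (N − FN)/k₀ = 2799022.3 m.
Inverse transverse Mercator on WGS84 gives φ = 25.28410040°, λ = -22.99649975°.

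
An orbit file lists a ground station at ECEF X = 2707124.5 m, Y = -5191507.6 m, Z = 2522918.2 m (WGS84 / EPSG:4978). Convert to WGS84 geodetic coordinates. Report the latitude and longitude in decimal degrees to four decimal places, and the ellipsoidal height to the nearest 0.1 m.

lat 23.4516°, lon -62.4601°, h 599.9 m

λ = atan2(Y, X) = -62.46009974°; p = √(X²+Y²) = 5854935.9 m.
Bowring's method on WGS84 (a = 6378137 m, b = 6356752.314 m) gives φ = 23.45160024°, h = 599.872 m.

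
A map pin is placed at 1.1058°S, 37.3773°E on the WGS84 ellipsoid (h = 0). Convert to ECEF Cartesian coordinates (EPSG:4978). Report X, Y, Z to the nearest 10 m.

X 5067480 m, Y 3871200 m, Z -122270 m

WGS84: a = 6378137 m, e² = 0.006694380; N(φ) = a/√(1−e²sin²φ) = 6378144.951 m.
X = (N+h)·cosφ·cosλ = 5067482.090 m; Y = (N+h)·cosφ·sinλ = 3871202.298 m; Z = (N(1−e²)+h)·sinφ = -122265.596 m.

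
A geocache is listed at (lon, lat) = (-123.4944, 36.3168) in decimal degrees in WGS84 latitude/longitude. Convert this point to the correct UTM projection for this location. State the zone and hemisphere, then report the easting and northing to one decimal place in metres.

Zone 10N: E 455619.6 m, N 4019200.5 m

Longitude -123.4944° lies in the 6° band [-126°, -120°), giving zone 10; latitude is north of the equator, so 10N.
Zone 10 central meridian λ₀ = 6×10 − 183 = -123°; Δλ = -0.4944°.
Transverse Mercator on WGS84 with k₀ = 0.9996 gives E = 455619.636 m, N = 4019200.539 m.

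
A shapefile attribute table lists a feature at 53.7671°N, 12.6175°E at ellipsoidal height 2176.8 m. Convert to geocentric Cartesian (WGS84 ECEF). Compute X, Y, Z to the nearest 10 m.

WGS84: a = 6378137 m, e² = 0.006694380; N(φ) = a/√(1−e²sin²φ) = 6392072.895 m.
X = (N+h)·cosφ·cosλ = 3688169.174 m; Y = (N+h)·cosφ·sinλ = 825586.336 m; Z = (N(1−e²)+h)·sinφ = 5123220.281 m.

X 3688170 m, Y 825590 m, Z 5123220 m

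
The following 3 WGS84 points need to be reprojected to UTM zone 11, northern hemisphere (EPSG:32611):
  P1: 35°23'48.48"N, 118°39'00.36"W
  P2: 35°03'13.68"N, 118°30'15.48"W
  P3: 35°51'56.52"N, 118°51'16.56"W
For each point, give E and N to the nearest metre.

UTM zone 11N: λ₀ = -117°, k₀ = 0.9996.
P1 (35.3968°, -118.6501°) → (350149.271, 3918298.212) m.
P2 (35.0538°, -118.5043°) → (362814.634, 3880043.785) m.
P3 (35.8657°, -118.8546°) → (332557.117, 3970640.847) m.

P1: E 350149 m, N 3918298 m; P2: E 362815 m, N 3880044 m; P3: E 332557 m, N 3970641 m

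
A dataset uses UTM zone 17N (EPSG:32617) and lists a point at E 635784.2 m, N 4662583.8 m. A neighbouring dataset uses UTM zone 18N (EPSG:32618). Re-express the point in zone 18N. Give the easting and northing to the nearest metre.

UTM 17N → geographic: φ = 42.10360011°, λ = -79.35779981°.
UTM 18N (λ₀ = -75°) forward: E = 139647.884 m, N = 4670476.356 m.

E 139648 m, N 4670476 m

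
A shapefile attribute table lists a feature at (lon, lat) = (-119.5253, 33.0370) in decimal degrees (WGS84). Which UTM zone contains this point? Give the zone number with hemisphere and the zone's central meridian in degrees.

Zone 11N, central meridian -117°

UTM zone = ⌊(λ + 180)/6⌋ + 1; -119.5253° ∈ [-120°, -114°) → zone 11.
Hemisphere: N (φ ≥ 0).
Central meridian λ₀ = 6×11 − 183 = -117°.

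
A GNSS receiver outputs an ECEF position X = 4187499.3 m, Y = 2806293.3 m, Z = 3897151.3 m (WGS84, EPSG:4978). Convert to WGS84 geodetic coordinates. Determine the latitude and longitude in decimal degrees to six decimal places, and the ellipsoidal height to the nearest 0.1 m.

λ = atan2(Y, X) = 33.82840022°; p = √(X²+Y²) = 5040876.2 m.
Bowring's method on WGS84 (a = 6378137 m, b = 6356752.314 m) gives φ = 37.89429991°, h = 1561.549 m.

lat 37.894300°, lon 33.828400°, h 1561.5 m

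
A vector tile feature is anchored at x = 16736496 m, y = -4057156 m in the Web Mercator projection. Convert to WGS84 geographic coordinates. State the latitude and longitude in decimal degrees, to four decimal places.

R = 6378137 m. λ = x/R = 150.34650159°.
φ = 2·arctan(exp(y/R)) − 90° = 2·arctan(0.52935) − 90° = -34.21089985°.

lat -34.2109°, lon 150.3465°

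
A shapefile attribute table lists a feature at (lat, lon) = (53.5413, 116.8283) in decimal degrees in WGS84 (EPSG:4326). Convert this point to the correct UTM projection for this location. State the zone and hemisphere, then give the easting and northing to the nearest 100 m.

Zone 50N: E 488600 m, N 5932500 m

Longitude 116.8283° lies in the 6° band [114°, 120°), giving zone 50; latitude is north of the equator, so 50N.
Zone 50 central meridian λ₀ = 6×50 − 183 = 117°; Δλ = -0.1717°.
Transverse Mercator on WGS84 with k₀ = 0.9996 gives E = 488621.784 m, N = 5932502.154 m.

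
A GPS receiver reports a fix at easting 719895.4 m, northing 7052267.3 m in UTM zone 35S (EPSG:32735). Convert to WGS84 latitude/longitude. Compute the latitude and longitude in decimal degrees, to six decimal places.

Zone 35S: λ₀ = 27°, k₀ = 0.9996, false easting 500000 m, false northing 10000000 m.
Meridian distance M = (N − FN)/k₀ = -2948912.3 m.
Inverse transverse Mercator on WGS84 gives φ = -26.63339957°, λ = 29.20889968°.

lat -26.633400°, lon 29.208900°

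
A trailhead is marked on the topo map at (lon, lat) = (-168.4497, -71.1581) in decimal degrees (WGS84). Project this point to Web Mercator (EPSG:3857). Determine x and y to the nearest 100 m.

Web Mercator is spherical with R = a = 6378137 m.
x = R·λ = 6378137 × -2.940001889 = -18751734.828 m.
y = R·ln tan(π/4 + φ/2) = 6378137 × -1.796221710 = -11456548.146 m.

x -18751700 m, y -11456500 m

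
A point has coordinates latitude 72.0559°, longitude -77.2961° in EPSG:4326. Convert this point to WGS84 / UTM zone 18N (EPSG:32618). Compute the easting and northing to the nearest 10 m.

Zone 18 central meridian λ₀ = 6×18 − 183 = -75°; Δλ = -2.2961°.
Transverse Mercator on WGS84 with k₀ = 0.9996 gives E = 421061.314 m, N = 7996672.713 m.

E 421060 m, N 7996670 m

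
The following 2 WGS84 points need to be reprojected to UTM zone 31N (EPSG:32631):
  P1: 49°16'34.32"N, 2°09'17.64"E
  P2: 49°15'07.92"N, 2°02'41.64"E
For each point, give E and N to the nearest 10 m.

UTM zone 31N: λ₀ = 3°, k₀ = 0.9996.
P1 (49.2762°, 2.1549°) → (438530.093, 5458503.939) m.
P2 (49.2522°, 2.0449°) → (430495.440, 5455931.171) m.

P1: E 438530 m, N 5458500 m; P2: E 430500 m, N 5455930 m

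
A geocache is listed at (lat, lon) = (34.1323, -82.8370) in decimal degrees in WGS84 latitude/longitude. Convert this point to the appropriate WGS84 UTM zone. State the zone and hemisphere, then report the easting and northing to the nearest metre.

Zone 17N: E 330610 m, N 3778349 m

Longitude -82.8370° lies in the 6° band [-84°, -78°), giving zone 17; latitude is north of the equator, so 17N.
Zone 17 central meridian λ₀ = 6×17 − 183 = -81°; Δλ = -1.8370°.
Transverse Mercator on WGS84 with k₀ = 0.9996 gives E = 330609.648 m, N = 3778349.276 m.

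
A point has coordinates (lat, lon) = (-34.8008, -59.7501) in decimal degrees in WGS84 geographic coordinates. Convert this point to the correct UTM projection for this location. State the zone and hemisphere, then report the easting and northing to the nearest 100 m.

Longitude -59.7501° lies in the 6° band [-60°, -54°), giving zone 21; latitude is south of the equator, so 21S.
Zone 21 central meridian λ₀ = 6×21 − 183 = -57°; Δλ = -2.7501°.
Transverse Mercator on WGS84 with k₀ = 0.9996 gives E = 248408.234 m, N = 6145599.495 m.

Zone 21S: E 248400 m, N 6145600 m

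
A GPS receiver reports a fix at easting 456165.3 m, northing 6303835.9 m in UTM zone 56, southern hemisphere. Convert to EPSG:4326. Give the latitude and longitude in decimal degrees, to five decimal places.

lat -33.40390°, lon 152.52860°

Zone 56S: λ₀ = 153°, k₀ = 0.9996, false easting 500000 m, false northing 10000000 m.
Meridian distance M = (N − FN)/k₀ = -3697643.2 m.
Inverse transverse Mercator on WGS84 gives φ = -33.40390030°, λ = 152.52859982°.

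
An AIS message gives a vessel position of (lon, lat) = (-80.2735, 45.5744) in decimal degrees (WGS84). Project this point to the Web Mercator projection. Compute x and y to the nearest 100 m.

Web Mercator is spherical with R = a = 6378137 m.
x = R·λ = 6378137 × -1.401036877 = -8936005.144 m.
y = R·ln tan(π/4 + φ/2) = 6378137 × 0.895623106 = 5712406.872 m.

x -8936000 m, y 5712400 m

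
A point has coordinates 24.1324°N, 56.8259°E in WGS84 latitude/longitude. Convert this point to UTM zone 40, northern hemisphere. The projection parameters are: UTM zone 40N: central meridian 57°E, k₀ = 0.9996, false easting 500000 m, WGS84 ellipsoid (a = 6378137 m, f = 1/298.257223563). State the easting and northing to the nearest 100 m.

E 482300 m, N 2668900 m

Zone 40 central meridian λ₀ = 6×40 − 183 = 57°; Δλ = -0.1741°.
Transverse Mercator on WGS84 with k₀ = 0.9996 gives E = 482310.248 m, N = 2668896.176 m.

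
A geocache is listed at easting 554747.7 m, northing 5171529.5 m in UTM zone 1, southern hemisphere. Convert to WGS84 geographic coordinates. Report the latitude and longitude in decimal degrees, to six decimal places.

lat -43.607200°, lon -176.321600°

Zone 1S: λ₀ = -177°, k₀ = 0.9996, false easting 500000 m, false northing 10000000 m.
Meridian distance M = (N − FN)/k₀ = -4830402.7 m.
Inverse transverse Mercator on WGS84 gives φ = -43.60720030°, λ = -176.32160033°.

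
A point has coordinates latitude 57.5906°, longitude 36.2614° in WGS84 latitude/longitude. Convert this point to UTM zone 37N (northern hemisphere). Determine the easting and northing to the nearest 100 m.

Zone 37 central meridian λ₀ = 6×37 − 183 = 39°; Δλ = -2.7386°.
Transverse Mercator on WGS84 with k₀ = 0.9996 gives E = 336306.670 m, N = 6386435.590 m.

E 336300 m, N 6386400 m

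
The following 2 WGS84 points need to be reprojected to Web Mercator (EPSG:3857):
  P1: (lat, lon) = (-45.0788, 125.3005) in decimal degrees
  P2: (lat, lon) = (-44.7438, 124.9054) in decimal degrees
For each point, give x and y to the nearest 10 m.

Web Mercator: x = R·λ, y = R·ln tan(π/4+φ/2), R = 6378137 m.
P1 (-45.0788°, 125.3005°) → (13948387.856, -5633935.476) m.
P2 (-44.7438°, 124.9054°) → (13904405.525, -5581277.814) m.

P1: x 13948390 m, y -5633940 m; P2: x 13904410 m, y -5581280 m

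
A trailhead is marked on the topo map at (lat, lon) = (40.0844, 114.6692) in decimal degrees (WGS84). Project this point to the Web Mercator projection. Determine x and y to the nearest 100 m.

Web Mercator is spherical with R = a = 6378137 m.
x = R·λ = 6378137 × 2.001355091 = 12764916.954 m.
y = R·ln tan(π/4 + φ/2) = 6378137 × 0.764833783 = 4878214.648 m.

x 12764900 m, y 4878200 m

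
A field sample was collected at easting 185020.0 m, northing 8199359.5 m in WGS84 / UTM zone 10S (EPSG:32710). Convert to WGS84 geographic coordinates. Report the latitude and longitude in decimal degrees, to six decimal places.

Zone 10S: λ₀ = -123°, k₀ = 0.9996, false easting 500000 m, false northing 10000000 m.
Meridian distance M = (N − FN)/k₀ = -1801361.0 m.
Inverse transverse Mercator on WGS84 gives φ = -16.26610034°, λ = -125.94680014°.

lat -16.266100°, lon -125.946800°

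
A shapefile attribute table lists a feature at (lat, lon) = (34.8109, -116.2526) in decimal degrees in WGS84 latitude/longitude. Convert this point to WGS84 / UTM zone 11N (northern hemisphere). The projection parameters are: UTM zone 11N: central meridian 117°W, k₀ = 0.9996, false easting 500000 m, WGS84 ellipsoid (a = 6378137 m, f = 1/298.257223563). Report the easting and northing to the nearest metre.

E 568359 m, N 3852327 m

Zone 11 central meridian λ₀ = 6×11 − 183 = -117°; Δλ = +0.7474°.
Transverse Mercator on WGS84 with k₀ = 0.9996 gives E = 568358.697 m, N = 3852327.454 m.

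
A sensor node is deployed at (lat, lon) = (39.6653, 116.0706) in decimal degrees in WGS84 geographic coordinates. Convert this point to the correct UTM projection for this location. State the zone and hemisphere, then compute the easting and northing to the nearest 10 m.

Zone 50N: E 420280 m, N 4391020 m

Longitude 116.0706° lies in the 6° band [114°, 120°), giving zone 50; latitude is north of the equator, so 50N.
Zone 50 central meridian λ₀ = 6×50 − 183 = 117°; Δλ = -0.9294°.
Transverse Mercator on WGS84 with k₀ = 0.9996 gives E = 420280.065 m, N = 4391022.596 m.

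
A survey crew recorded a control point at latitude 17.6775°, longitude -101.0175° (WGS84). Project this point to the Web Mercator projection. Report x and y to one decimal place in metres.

Web Mercator is spherical with R = a = 6378137 m.
x = R·λ = 6378137 × -1.763087977 = -11245216.661 m.
y = R·ln tan(π/4 + φ/2) = 6378137 × 0.313545282 = 1999834.765 m.

x -11245216.7 m, y 1999834.8 m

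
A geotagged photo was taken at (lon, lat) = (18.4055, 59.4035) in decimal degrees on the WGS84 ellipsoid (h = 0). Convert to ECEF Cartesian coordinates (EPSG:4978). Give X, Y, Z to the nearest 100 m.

X 3088000 m, Y 1027600 m, Z 5467000 m

WGS84: a = 6378137 m, e² = 0.006694380; N(φ) = a/√(1−e²sin²φ) = 6394014.089 m.
X = (N+h)·cosφ·cosλ = 3088001.068 m; Y = (N+h)·cosφ·sinλ = 1027570.472 m; Z = (N(1−e²)+h)·sinφ = 5466950.965 m.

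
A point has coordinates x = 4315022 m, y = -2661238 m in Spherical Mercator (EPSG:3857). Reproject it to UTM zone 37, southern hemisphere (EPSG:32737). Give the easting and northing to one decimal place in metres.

Web Mercator inverse (R = 6378137 m) → φ = -23.24139912°, λ = 38.76250214°.
UTM 37S forward: E = 475704.305 m, N = 7429737.145 m.

E 475704.3 m, N 7429737.1 m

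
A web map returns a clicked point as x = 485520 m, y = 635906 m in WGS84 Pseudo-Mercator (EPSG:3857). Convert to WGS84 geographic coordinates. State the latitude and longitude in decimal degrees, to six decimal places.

lat 5.703000°, lon 4.361500°

R = 6378137 m. λ = x/R = 4.36150037°.
φ = 2·arctan(exp(y/R)) − 90° = 2·arctan(1.10484) − 90° = 5.70300037°.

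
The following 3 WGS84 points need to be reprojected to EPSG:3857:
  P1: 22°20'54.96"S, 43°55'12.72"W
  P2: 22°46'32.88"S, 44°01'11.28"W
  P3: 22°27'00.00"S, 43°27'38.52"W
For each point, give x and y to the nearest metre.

P1: x -4889174 m, y -2553431 m; P2: x -4900262 m, y -2604928 m; P3: x -4838023 m, y -2565640 m

Web Mercator: x = R·λ, y = R·ln tan(π/4+φ/2), R = 6378137 m.
P1 (-22.3486°, -43.9202°) → (-4889174.300, -2553430.612) m.
P2 (-22.7758°, -44.0198°) → (-4900261.721, -2604927.863) m.
P3 (-22.4500°, -43.4607°) → (-4838022.994, -2565639.568) m.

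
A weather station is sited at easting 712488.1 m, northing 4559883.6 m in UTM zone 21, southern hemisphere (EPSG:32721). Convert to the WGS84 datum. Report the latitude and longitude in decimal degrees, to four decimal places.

lat -49.0772°, lon -54.0902°

Zone 21S: λ₀ = -57°, k₀ = 0.9996, false easting 500000 m, false northing 10000000 m.
Meridian distance M = (N − FN)/k₀ = -5442293.3 m.
Inverse transverse Mercator on WGS84 gives φ = -49.07720036°, λ = -54.09020012°.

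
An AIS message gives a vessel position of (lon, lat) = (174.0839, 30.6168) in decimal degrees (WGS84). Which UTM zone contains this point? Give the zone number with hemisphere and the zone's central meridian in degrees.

Zone 60N, central meridian 177°

UTM zone = ⌊(λ + 180)/6⌋ + 1; 174.0839° ∈ [174°, 180°) → zone 60.
Hemisphere: N (φ ≥ 0).
Central meridian λ₀ = 6×60 − 183 = 177°.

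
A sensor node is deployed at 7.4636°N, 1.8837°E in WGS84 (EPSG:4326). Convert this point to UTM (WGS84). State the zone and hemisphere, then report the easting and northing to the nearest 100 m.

Longitude 1.8837° lies in the 6° band [0°, 6°), giving zone 31; latitude is north of the equator, so 31N.
Zone 31 central meridian λ₀ = 6×31 − 183 = 3°; Δλ = -1.1163°.
Transverse Mercator on WGS84 with k₀ = 0.9996 gives E = 376821.633 m, N = 825154.637 m.

Zone 31N: E 376800 m, N 825200 m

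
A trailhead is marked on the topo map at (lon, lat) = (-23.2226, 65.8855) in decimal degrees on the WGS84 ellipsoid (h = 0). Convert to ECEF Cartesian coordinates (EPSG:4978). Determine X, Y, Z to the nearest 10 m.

X 2401440 m, Y -1030380 m, Z 5798740 m

WGS84: a = 6378137 m, e² = 0.006694380; N(φ) = a/√(1−e²sin²φ) = 6395996.974 m.
X = (N+h)·cosφ·cosλ = 2401439.501 m; Y = (N+h)·cosφ·sinλ = -1030379.715 m; Z = (N(1−e²)+h)·sinφ = 5798742.894 m.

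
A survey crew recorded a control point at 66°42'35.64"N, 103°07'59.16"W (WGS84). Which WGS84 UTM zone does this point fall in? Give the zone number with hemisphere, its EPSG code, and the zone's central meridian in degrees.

UTM zone = ⌊(λ + 180)/6⌋ + 1; -103.1331° ∈ [-108°, -102°) → zone 13.
Hemisphere: N (φ ≥ 0).
Central meridian λ₀ = 6×13 − 183 = -105°.
EPSG code: 32613.

Zone 13N (EPSG:32613), central meridian -105°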